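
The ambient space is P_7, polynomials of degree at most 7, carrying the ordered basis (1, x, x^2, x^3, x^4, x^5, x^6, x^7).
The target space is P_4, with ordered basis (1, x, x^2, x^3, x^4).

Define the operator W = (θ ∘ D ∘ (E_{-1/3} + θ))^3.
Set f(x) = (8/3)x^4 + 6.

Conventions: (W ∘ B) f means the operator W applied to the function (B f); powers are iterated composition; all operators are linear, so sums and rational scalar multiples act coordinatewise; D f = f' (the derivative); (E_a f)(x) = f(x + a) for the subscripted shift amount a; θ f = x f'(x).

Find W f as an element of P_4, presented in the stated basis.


E_{-1/3} f = (8/3)x^4 - (32/9)x^3 + (16/9)x^2 - (32/81)x + 1466/243
θ f = (32/3)x^4
(E_{-1/3} + θ) f = (40/3)x^4 - (32/9)x^3 + (16/9)x^2 - (32/81)x + 1466/243
D (E_{-1/3} + θ) f = (160/3)x^3 - (32/3)x^2 + (32/9)x - 32/81
θ D (E_{-1/3} + θ) f = 160x^3 - (64/3)x^2 + (32/9)x
E_{-1/3} (θ ∘ D ∘ (E_{-1/3} + θ)) f = 160x^3 - (544/3)x^2 + (640/9)x - 256/27
θ (θ ∘ D ∘ (E_{-1/3} + θ)) f = 480x^3 - (128/3)x^2 + (32/9)x
(E_{-1/3} + θ) (θ ∘ D ∘ (E_{-1/3} + θ)) f = 640x^3 - 224x^2 + (224/3)x - 256/27
D (E_{-1/3} + θ) (θ ∘ D ∘ (E_{-1/3} + θ)) f = 1920x^2 - 448x + 224/3
θ D (E_{-1/3} + θ) (θ ∘ D ∘ (E_{-1/3} + θ)) f = 3840x^2 - 448x
E_{-1/3} (θ ∘ D ∘ (E_{-1/3} + θ)) (θ ∘ D ∘ (E_{-1/3} + θ)) f = 3840x^2 - 3008x + 576
θ (θ ∘ D ∘ (E_{-1/3} + θ)) (θ ∘ D ∘ (E_{-1/3} + θ)) f = 7680x^2 - 448x
(E_{-1/3} + θ) (θ ∘ D ∘ (E_{-1/3} + θ)) (θ ∘ D ∘ (E_{-1/3} + θ)) f = 11520x^2 - 3456x + 576
D (E_{-1/3} + θ) (θ ∘ D ∘ (E_{-1/3} + θ)) (θ ∘ D ∘ (E_{-1/3} + θ)) f = 23040x - 3456
θ D (E_{-1/3} + θ) (θ ∘ D ∘ (E_{-1/3} + θ)) (θ ∘ D ∘ (E_{-1/3} + θ)) f = 23040x

the image equals g(x) = 23040x


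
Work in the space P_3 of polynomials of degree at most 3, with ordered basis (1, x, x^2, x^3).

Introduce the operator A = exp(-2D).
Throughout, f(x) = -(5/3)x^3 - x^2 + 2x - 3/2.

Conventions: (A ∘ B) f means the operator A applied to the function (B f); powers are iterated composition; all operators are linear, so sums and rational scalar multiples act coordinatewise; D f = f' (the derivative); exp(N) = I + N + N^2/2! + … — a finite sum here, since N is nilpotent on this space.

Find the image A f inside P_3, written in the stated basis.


order-1 term: 10x^2 + 4x - 4
order-2 term: -20x - 4
order-3 term: 40/3
the series for exp(-2D) f terminates at order 3
exp(-2D) f = -(5/3)x^3 + 9x^2 - 14x + 23/6

the result is g(x) = -(5/3)x^3 + 9x^2 - 14x + 23/6


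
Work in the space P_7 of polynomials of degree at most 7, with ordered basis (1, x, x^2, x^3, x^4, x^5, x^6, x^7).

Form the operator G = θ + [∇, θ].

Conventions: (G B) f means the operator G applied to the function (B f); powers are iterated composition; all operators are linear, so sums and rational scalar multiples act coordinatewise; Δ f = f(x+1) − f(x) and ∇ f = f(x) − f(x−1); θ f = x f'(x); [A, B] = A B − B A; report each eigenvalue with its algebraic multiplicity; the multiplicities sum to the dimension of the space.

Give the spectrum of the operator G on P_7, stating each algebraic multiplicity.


λ = 0 (multiplicity 1), λ = 1 (multiplicity 1), λ = 2 (multiplicity 1), λ = 3 (multiplicity 1), λ = 4 (multiplicity 1), λ = 5 (multiplicity 1), λ = 6 (multiplicity 1), λ = 7 (multiplicity 1)

image of 1: 0
image of x: x + 1
image of x^2: 2x^2 + 2x - 2
image of x^3: 3x^3 + 3x^2 - 6x + 3
image of x^4: 4x^4 + 4x^3 - 12x^2 + 12x - 4
image of x^5: 5x^5 + 5x^4 - 20x^3 + 30x^2 - 20x + 5
image of x^6: 6x^6 + 6x^5 - 30x^4 + 60x^3 - 60x^2 + 30x - 6
image of x^7: 7x^7 + 7x^6 - 42x^5 + 105x^4 - 140x^3 + 105x^2 - 42x + 7
the matrix is upper triangular; its diagonal is (0, 1, 2, 3, 4, 5, 6, 7)
for a triangular matrix the eigenvalues are the diagonal entries, with algebraic multiplicity their repetition count


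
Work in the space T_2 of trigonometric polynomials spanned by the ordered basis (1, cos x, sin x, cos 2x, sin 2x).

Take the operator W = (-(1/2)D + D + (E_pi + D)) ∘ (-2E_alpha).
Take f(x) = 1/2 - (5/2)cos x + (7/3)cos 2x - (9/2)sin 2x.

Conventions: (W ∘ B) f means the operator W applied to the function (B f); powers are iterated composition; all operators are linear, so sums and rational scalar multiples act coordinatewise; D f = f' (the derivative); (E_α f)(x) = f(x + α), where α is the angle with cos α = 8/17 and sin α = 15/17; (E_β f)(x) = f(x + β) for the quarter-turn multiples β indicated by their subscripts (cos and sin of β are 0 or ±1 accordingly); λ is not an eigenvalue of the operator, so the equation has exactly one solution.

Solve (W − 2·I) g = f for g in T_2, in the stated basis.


g(x) = -1/8 - (3/2)cos x - (1/3)sin x + (14849/17004)cos 2x - (2097/2834)sin 2x

write g with unknown coordinates in the stated basis and equate coefficients in (W − 2·I) g = f
solving from the highest basis element down gives g = -1/8 - (3/2)cos x - (1/3)sin x + (14849/17004)cos 2x - (2097/2834)sin 2x
check: W g = 1/4 - (11/2)cos x - (2/3)sin x + (34687/8502)cos 2x - (16947/2834)sin 2x
so W g − 2·g = 1/2 - (5/2)cos x + (7/3)cos 2x - (9/2)sin 2x = f ✓


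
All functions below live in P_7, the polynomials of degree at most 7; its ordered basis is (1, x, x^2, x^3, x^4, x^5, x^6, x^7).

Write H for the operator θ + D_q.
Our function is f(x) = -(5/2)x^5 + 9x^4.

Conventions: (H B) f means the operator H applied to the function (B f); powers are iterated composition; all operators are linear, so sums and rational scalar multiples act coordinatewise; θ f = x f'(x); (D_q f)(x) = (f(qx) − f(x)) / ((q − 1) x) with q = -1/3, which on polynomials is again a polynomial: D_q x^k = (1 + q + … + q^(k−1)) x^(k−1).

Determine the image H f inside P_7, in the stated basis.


θ f = -(25/2)x^5 + 36x^4
D_q f = -(305/162)x^4 + (20/3)x^3
(θ + D_q) f = -(25/2)x^5 + (5527/162)x^4 + (20/3)x^3

the image equals g(x) = -(25/2)x^5 + (5527/162)x^4 + (20/3)x^3


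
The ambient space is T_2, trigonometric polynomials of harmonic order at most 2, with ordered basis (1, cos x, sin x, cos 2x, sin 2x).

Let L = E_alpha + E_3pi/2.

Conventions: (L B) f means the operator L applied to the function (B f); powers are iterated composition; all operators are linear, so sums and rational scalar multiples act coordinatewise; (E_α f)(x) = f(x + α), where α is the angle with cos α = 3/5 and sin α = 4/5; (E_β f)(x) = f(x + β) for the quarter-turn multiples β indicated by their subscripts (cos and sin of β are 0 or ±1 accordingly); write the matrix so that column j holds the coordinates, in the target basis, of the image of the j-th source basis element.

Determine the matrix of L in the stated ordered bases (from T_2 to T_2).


the matrix is [[2, 0, 0, 0, 0]; [0, 3/5, -1/5, 0, 0]; [0, 1/5, 3/5, 0, 0]; [0, 0, 0, -32/25, 24/25]; [0, 0, 0, -24/25, -32/25]] (rows listed top to bottom)

image of 1: 2
image of cos x: (3/5)cos x + (1/5)sin x
image of sin x: -(1/5)cos x + (3/5)sin x
image of cos 2x: -(32/25)cos 2x - (24/25)sin 2x
image of sin 2x: (24/25)cos 2x - (32/25)sin 2x
each image's coordinates form column j of the matrix


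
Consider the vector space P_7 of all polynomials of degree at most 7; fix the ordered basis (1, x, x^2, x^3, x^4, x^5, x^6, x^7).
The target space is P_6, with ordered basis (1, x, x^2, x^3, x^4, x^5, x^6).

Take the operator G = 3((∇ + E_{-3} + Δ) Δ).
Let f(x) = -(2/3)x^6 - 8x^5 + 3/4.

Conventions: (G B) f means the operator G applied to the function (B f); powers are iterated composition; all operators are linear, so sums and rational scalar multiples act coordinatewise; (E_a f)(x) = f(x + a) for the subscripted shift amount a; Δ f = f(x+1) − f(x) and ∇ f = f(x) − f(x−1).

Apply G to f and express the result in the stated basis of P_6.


Δ f = -4x^5 - 50x^4 - (280/3)x^3 - 90x^2 - 44x - 26/3
∇ Δ f = -20x^4 - 160x^3 - 20x^2 - 80x - 4/3
E_{-3} Δ f = -4x^5 + 10x^4 + (440/3)x^3 - 870x^2 + 1756x - 3734/3
Δ Δ f = -20x^4 - 240x^3 - 620x^2 - 680x - 844/3
(∇ + E_{-3} + Δ) Δ f = -4x^5 - 30x^4 - (760/3)x^3 - 1510x^2 + 996x - 4582/3
(3((∇ + E_{-3} + Δ) Δ)) f = -12x^5 - 90x^4 - 760x^3 - 4530x^2 + 2988x - 4582

the image equals g(x) = -12x^5 - 90x^4 - 760x^3 - 4530x^2 + 2988x - 4582


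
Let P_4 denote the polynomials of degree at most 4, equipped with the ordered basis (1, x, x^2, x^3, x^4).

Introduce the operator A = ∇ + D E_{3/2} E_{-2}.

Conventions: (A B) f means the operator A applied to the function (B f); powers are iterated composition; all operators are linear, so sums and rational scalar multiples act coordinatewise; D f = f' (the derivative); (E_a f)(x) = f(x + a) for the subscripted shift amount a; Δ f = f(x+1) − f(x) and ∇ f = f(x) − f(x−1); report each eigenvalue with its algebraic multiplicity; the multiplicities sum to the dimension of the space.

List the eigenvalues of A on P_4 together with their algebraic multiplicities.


image of 1: 0
image of x: 2
image of x^2: 4x - 2
image of x^3: 6x^2 - 6x + 7/4
image of x^4: 8x^3 - 12x^2 + 7x - 3/2
the matrix is upper triangular; its diagonal is (0, 0, 0, 0, 0)
for a triangular matrix the eigenvalues are the diagonal entries, with algebraic multiplicity their repetition count

λ = 0 (multiplicity 5)


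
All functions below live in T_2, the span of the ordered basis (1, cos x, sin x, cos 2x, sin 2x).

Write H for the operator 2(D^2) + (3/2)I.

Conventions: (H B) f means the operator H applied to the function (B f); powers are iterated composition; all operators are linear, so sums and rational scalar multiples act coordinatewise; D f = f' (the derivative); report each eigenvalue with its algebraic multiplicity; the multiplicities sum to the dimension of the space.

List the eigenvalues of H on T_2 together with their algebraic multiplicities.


λ = -13/2 (multiplicity 2), λ = -1/2 (multiplicity 2), λ = 3/2 (multiplicity 1)

image of 1: 3/2
image of cos x: -(1/2)cos x
image of sin x: -(1/2)sin x
image of cos 2x: -(13/2)cos 2x
image of sin 2x: -(13/2)sin 2x
the matrix is diagonal; its diagonal is (3/2, -1/2, -1/2, -13/2, -13/2)
for a triangular matrix the eigenvalues are the diagonal entries, with algebraic multiplicity their repetition count


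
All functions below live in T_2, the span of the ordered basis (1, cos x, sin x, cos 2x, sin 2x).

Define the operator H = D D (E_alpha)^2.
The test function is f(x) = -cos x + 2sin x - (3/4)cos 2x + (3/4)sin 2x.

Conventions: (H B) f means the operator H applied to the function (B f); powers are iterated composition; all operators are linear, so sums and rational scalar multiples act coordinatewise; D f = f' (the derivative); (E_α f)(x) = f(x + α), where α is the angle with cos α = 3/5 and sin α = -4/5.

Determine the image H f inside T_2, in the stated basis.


E_alpha f = -(11/5)cos x + (2/5)sin x - (51/100)cos 2x - (93/100)sin 2x
E_alpha E_alpha f = -(41/25)cos x - (38/25)sin x + (2589/2500)cos 2x - (573/2500)sin 2x
D (E_alpha)^2 f = -(38/25)cos x + (41/25)sin x - (573/1250)cos 2x - (2589/1250)sin 2x
D D (E_alpha)^2 f = (41/25)cos x + (38/25)sin x - (2589/625)cos 2x + (573/625)sin 2x

g(x) = (41/25)cos x + (38/25)sin x - (2589/625)cos 2x + (573/625)sin 2x


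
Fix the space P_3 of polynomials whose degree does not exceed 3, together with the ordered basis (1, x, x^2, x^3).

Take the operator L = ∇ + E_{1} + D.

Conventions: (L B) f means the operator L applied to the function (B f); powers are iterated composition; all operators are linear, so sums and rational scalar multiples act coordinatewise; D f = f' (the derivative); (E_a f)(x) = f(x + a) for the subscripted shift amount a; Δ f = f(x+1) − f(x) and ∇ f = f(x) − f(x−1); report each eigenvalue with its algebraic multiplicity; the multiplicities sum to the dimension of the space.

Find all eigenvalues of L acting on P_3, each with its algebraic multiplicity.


λ = 1 (multiplicity 4)

image of 1: 1
image of x: x + 3
image of x^2: x^2 + 6x
image of x^3: x^3 + 9x^2 + 2
the matrix is upper triangular; its diagonal is (1, 1, 1, 1)
for a triangular matrix the eigenvalues are the diagonal entries, with algebraic multiplicity their repetition count


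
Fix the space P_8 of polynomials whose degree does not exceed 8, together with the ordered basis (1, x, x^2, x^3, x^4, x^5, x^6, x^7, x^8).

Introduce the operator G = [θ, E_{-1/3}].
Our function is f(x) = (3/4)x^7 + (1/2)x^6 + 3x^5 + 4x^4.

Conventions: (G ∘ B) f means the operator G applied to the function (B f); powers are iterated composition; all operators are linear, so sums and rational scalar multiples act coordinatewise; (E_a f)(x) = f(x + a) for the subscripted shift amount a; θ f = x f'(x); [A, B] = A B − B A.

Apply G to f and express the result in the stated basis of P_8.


g(x) = (7/4)x^6 - (5/2)x^5 + (25/4)x^4 - (41/27)x^3 - (221/108)x^2 + (19/18)x - 401/2916

E_{-1/3} f = (3/4)x^7 - (5/4)x^6 + (15/4)x^5 - (41/36)x^4 - (221/108)x^3 + (19/12)x^2 - (401/972)x + 109/2916
θ E_{-1/3} f = (21/4)x^7 - (15/2)x^6 + (75/4)x^5 - (41/9)x^4 - (221/36)x^3 + (19/6)x^2 - (401/972)x
θ f = (21/4)x^7 + 3x^6 + 15x^5 + 16x^4
E_{-1/3} θ f = (21/4)x^7 - (37/4)x^6 + (85/4)x^5 - (389/36)x^4 - (499/108)x^3 + (563/108)x^2 - (1427/972)x + 401/2916
[θ, E_{-1/3}] f = (7/4)x^6 - (5/2)x^5 + (25/4)x^4 - (41/27)x^3 - (221/108)x^2 + (19/18)x - 401/2916


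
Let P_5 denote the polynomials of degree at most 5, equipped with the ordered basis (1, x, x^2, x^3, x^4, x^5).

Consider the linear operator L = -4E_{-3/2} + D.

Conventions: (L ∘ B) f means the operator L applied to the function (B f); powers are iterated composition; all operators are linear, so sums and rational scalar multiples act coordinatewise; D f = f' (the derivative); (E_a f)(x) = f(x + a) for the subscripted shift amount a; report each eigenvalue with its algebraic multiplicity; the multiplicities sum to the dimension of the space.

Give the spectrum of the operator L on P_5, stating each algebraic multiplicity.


λ = -4 (multiplicity 6)

image of 1: -4
image of x: -4x + 7
image of x^2: -4x^2 + 14x - 9
image of x^3: -4x^3 + 21x^2 - 27x + 27/2
image of x^4: -4x^4 + 28x^3 - 54x^2 + 54x - 81/4
image of x^5: -4x^5 + 35x^4 - 90x^3 + 135x^2 - (405/4)x + 243/8
the matrix is upper triangular; its diagonal is (-4, -4, -4, -4, -4, -4)
for a triangular matrix the eigenvalues are the diagonal entries, with algebraic multiplicity their repetition count


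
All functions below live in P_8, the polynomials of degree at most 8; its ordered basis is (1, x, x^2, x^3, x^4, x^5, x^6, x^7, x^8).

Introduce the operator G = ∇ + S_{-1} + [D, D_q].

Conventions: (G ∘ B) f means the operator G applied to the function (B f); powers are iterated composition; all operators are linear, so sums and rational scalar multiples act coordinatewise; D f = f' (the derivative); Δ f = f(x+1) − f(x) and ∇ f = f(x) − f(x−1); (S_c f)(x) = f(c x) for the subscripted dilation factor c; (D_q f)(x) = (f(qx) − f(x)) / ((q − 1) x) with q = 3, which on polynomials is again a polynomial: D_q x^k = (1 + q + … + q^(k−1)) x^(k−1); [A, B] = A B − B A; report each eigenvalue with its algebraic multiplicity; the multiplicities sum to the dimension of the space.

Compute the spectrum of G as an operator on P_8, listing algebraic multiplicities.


λ = -1 (multiplicity 4), λ = 1 (multiplicity 5)

image of 1: 1
image of x: -x + 1
image of x^2: x^2 + 2x + 1
image of x^3: -x^3 + 3x^2 + 11x + 1
image of x^4: x^4 + 4x^3 + 62x^2 + 4x - 1
image of x^5: -x^5 + 5x^4 + 274x^3 + 10x^2 - 5x + 1
image of x^6: x^6 + 6x^5 + 1079x^4 + 20x^3 - 15x^2 + 6x - 1
image of x^7: -x^7 + 7x^6 + 3989x^5 + 35x^4 - 35x^3 + 21x^2 - 7x + 1
image of x^8: x^8 + 8x^7 + 14188x^6 + 56x^5 - 70x^4 + 56x^3 - 28x^2 + 8x - 1
the matrix is upper triangular; its diagonal is (1, -1, 1, -1, 1, -1, 1, -1, 1)
for a triangular matrix the eigenvalues are the diagonal entries, with algebraic multiplicity their repetition count


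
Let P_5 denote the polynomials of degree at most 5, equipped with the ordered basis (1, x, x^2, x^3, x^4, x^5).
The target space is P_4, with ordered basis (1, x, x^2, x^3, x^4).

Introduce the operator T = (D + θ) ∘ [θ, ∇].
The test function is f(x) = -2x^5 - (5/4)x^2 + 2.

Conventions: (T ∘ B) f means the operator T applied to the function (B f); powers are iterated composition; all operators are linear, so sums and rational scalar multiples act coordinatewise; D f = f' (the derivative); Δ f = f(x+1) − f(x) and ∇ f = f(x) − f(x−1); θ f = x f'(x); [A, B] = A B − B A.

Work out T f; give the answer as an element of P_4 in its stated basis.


∇ f = -10x^4 + 20x^3 - 20x^2 + (15/2)x - 3/4
θ ∇ f = -40x^4 + 60x^3 - 40x^2 + (15/2)x
θ f = -10x^5 - (5/2)x^2
∇ θ f = -50x^4 + 100x^3 - 100x^2 + 45x - 15/2
[θ, ∇] f = 10x^4 - 40x^3 + 60x^2 - (75/2)x + 15/2
D [θ, ∇] f = 40x^3 - 120x^2 + 120x - 75/2
θ [θ, ∇] f = 40x^4 - 120x^3 + 120x^2 - (75/2)x
(D + θ) [θ, ∇] f = 40x^4 - 80x^3 + (165/2)x - 75/2

the result is g(x) = 40x^4 - 80x^3 + (165/2)x - 75/2


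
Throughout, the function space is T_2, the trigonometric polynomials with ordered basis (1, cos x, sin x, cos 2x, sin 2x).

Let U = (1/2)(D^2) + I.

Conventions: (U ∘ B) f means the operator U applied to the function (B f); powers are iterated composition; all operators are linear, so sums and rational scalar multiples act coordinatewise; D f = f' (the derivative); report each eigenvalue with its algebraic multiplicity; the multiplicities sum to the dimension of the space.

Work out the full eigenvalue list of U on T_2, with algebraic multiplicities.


image of 1: 1
image of cos x: (1/2)cos x
image of sin x: (1/2)sin x
image of cos 2x: -cos 2x
image of sin 2x: -sin 2x
the matrix is diagonal; its diagonal is (1, 1/2, 1/2, -1, -1)
for a triangular matrix the eigenvalues are the diagonal entries, with algebraic multiplicity their repetition count

λ = -1 (multiplicity 2), λ = 1/2 (multiplicity 2), λ = 1 (multiplicity 1)


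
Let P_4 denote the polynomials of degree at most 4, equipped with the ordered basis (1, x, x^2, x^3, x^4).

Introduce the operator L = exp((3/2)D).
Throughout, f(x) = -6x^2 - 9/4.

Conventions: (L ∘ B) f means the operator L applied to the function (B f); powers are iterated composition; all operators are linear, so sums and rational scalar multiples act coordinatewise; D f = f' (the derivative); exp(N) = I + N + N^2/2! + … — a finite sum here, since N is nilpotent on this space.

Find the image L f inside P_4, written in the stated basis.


order-1 term: -18x
order-2 term: -27/2
the series for exp((3/2)D) f terminates at order 2
exp((3/2)D) f = -6x^2 - 18x - 63/4

g(x) = -6x^2 - 18x - 63/4


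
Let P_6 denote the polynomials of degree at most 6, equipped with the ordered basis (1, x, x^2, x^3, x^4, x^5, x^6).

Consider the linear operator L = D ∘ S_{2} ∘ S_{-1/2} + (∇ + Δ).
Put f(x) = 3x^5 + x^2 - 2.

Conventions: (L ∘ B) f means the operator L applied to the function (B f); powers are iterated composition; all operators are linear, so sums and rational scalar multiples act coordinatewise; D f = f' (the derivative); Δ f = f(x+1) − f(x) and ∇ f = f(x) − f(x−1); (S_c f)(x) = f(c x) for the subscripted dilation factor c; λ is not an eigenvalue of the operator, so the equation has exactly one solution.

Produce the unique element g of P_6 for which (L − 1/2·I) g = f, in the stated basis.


write g with unknown coordinates in the stated basis and equate coefficients in (L − 1/2·I) g = f
solving from the highest basis element down gives g = -6x^5 - 60x^4 - 1440x^3 - 8882x^2 - 107544x - 220868
check: L g = -30x^4 - 720x^3 - 4440x^2 - 53772x - 110436
so L g − 1/2·g = 3x^5 + x^2 - 2 = f ✓

g(x) = -6x^5 - 60x^4 - 1440x^3 - 8882x^2 - 107544x - 220868


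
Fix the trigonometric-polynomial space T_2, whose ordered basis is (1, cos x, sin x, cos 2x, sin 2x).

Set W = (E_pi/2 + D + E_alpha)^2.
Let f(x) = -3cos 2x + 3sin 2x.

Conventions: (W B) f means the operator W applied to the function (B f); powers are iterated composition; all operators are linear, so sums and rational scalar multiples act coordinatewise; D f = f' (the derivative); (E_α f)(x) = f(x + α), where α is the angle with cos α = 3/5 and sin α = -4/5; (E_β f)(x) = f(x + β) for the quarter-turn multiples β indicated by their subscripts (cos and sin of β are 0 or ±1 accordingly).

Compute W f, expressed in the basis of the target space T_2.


the result is g(x) = -(6036/625)cos 2x - (3948/625)sin 2x

E_pi/2 f = 3cos 2x - 3sin 2x
D f = 6cos 2x + 6sin 2x
E_alpha f = -(51/25)cos 2x - (93/25)sin 2x
(E_pi/2 + D + E_alpha) f = (174/25)cos 2x - (18/25)sin 2x
E_pi/2 (E_pi/2 + D + E_alpha) f = -(174/25)cos 2x + (18/25)sin 2x
D (E_pi/2 + D + E_alpha) f = -(36/25)cos 2x - (348/25)sin 2x
E_alpha (E_pi/2 + D + E_alpha) f = -(786/625)cos 2x + (4302/625)sin 2x
(E_pi/2 + D + E_alpha) (E_pi/2 + D + E_alpha) f = -(6036/625)cos 2x - (3948/625)sin 2x


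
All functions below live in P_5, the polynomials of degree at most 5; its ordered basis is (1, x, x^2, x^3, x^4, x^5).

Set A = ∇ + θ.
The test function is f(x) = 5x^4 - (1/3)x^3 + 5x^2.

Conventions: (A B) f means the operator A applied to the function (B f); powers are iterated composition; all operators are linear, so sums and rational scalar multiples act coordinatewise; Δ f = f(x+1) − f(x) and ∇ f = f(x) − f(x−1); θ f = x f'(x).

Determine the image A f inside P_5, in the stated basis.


∇ f = 20x^3 - 31x^2 + 31x - 31/3
θ f = 20x^4 - x^3 + 10x^2
(∇ + θ) f = 20x^4 + 19x^3 - 21x^2 + 31x - 31/3

the image equals g(x) = 20x^4 + 19x^3 - 21x^2 + 31x - 31/3


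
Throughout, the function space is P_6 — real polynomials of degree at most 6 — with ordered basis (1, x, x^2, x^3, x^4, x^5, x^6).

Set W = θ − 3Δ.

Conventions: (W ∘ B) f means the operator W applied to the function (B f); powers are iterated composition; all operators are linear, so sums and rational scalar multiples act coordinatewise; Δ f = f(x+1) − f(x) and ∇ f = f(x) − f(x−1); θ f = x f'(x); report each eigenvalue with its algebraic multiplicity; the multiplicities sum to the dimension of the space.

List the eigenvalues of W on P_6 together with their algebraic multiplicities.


image of 1: 0
image of x: x - 3
image of x^2: 2x^2 - 6x - 3
image of x^3: 3x^3 - 9x^2 - 9x - 3
image of x^4: 4x^4 - 12x^3 - 18x^2 - 12x - 3
image of x^5: 5x^5 - 15x^4 - 30x^3 - 30x^2 - 15x - 3
image of x^6: 6x^6 - 18x^5 - 45x^4 - 60x^3 - 45x^2 - 18x - 3
the matrix is upper triangular; its diagonal is (0, 1, 2, 3, 4, 5, 6)
for a triangular matrix the eigenvalues are the diagonal entries, with algebraic multiplicity their repetition count

λ = 0 (multiplicity 1), λ = 1 (multiplicity 1), λ = 2 (multiplicity 1), λ = 3 (multiplicity 1), λ = 4 (multiplicity 1), λ = 5 (multiplicity 1), λ = 6 (multiplicity 1)


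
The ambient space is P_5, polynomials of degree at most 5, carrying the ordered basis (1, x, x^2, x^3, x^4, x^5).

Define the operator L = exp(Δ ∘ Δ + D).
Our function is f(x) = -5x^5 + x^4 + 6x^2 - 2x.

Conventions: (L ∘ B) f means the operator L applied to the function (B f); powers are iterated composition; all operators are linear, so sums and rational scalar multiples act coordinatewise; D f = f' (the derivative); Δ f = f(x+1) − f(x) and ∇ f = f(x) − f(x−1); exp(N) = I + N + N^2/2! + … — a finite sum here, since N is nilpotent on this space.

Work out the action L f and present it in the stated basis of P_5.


order-1 term: -25x^4 - 96x^3 - 288x^2 - 314x - 126
order-2 term: -50x^3 - 294x^2 - 876x - 908
order-3 term: -50x^2 - 296x - 588
order-4 term: -25x - 99
order-5 term: -5
the series for exp(Δ ∘ Δ + D) f terminates at order 5
exp(Δ ∘ Δ + D) f = -5x^5 - 24x^4 - 146x^3 - 626x^2 - 1513x - 1726

the image equals g(x) = -5x^5 - 24x^4 - 146x^3 - 626x^2 - 1513x - 1726


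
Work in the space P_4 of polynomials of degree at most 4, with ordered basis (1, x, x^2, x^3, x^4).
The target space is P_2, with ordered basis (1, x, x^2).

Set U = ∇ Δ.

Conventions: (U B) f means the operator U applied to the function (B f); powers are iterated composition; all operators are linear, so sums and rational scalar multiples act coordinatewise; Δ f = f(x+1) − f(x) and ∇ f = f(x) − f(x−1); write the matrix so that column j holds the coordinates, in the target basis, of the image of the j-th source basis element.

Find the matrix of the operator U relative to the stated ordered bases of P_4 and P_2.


image of 1: 0
image of x: 0
image of x^2: 2
image of x^3: 6x
image of x^4: 12x^2 + 2
each image's coordinates form column j of the matrix

the matrix is [[0, 0, 2, 0, 2]; [0, 0, 0, 6, 0]; [0, 0, 0, 0, 12]] (rows listed top to bottom)


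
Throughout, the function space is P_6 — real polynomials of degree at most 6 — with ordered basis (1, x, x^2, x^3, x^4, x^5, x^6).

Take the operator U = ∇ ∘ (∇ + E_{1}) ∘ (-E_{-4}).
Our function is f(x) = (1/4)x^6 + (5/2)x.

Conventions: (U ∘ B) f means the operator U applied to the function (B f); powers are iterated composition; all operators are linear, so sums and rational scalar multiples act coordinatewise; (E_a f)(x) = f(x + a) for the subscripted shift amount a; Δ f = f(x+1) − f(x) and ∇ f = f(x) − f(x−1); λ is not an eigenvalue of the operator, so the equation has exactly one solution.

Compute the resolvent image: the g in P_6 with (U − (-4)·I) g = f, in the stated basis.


write g with unknown coordinates in the stated basis and equate coefficients in (U − (-4)·I) g = f
solving from the highest basis element down gives g = (1/16)x^6 + (3/32)x^5 - (135/128)x^4 - (5/128)x^3 + (20115/512)x^2 - (141239/1024)x + 382987/4096
check: U g = -(3/8)x^5 + (135/32)x^4 + (5/32)x^3 - (20115/128)x^2 + (141879/256)x - 382987/1024
so U g − (-4)·g = (1/4)x^6 + (5/2)x = f ✓

the image equals g(x) = (1/16)x^6 + (3/32)x^5 - (135/128)x^4 - (5/128)x^3 + (20115/512)x^2 - (141239/1024)x + 382987/4096


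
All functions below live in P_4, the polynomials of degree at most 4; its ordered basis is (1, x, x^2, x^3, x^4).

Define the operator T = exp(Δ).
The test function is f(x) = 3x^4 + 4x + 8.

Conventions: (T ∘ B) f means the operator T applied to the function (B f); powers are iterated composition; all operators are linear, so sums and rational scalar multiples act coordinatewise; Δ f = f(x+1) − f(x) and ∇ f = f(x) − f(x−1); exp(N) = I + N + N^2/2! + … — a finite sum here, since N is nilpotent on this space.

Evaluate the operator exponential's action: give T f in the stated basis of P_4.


order-1 term: 12x^3 + 18x^2 + 12x + 7
order-2 term: 18x^2 + 36x + 21
order-3 term: 12x + 18
order-4 term: 3
the series for exp(Δ) f terminates at order 4
exp(Δ) f = 3x^4 + 12x^3 + 36x^2 + 64x + 57

the image equals g(x) = 3x^4 + 12x^3 + 36x^2 + 64x + 57


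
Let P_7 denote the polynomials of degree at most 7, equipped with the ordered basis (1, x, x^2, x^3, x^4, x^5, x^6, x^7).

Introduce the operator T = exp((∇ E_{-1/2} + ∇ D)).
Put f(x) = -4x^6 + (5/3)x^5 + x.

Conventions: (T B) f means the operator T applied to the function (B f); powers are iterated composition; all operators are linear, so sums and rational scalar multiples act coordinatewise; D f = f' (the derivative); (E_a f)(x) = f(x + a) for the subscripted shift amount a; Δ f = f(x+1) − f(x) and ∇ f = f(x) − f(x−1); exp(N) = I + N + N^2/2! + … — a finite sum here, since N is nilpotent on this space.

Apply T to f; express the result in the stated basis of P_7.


g(x) = -4x^6 - (67/3)x^5 - (155/3)x^4 - (250/3)x^3 - (235/6)x^2 - (97/6)x - 179/48

order-1 term: -24x^5 + (25/3)x^4 - 20x^3 + (385/6)x^2 - (419/6)x + 1285/48
order-2 term: -60x^4 + (50/3)x^3 - 60x^2 + (385/3)x - 217/3
order-3 term: -80x^3 + (50/3)x^2 - 60x + 385/6
order-4 term: -60x^2 + (25/3)x - 20
order-5 term: -24x + 5/3
order-6 term: -4
the series for exp((∇ E_{-1/2} + ∇ D)) f terminates at order 6
exp((∇ E_{-1/2} + ∇ D)) f = -4x^6 - (67/3)x^5 - (155/3)x^4 - (250/3)x^3 - (235/6)x^2 - (97/6)x - 179/48


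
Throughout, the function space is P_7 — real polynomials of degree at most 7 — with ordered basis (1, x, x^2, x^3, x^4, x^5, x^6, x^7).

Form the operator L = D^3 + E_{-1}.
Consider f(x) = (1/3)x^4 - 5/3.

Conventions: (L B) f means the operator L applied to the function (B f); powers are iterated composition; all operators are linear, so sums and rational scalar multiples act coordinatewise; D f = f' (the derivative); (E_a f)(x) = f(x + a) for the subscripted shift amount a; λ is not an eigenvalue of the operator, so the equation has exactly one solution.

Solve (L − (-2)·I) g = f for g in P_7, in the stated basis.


the image equals g(x) = (1/9)x^4 + (4/27)x^3 - (2/27)x^2 - (76/81)x - 274/243

write g with unknown coordinates in the stated basis and equate coefficients in (L − (-2)·I) g = f
solving from the highest basis element down gives g = (1/9)x^4 + (4/27)x^3 - (2/27)x^2 - (76/81)x - 274/243
check: L g = (1/9)x^4 - (8/27)x^3 + (4/27)x^2 + (152/81)x + 143/243
so L g − (-2)·g = (1/3)x^4 - 5/3 = f ✓


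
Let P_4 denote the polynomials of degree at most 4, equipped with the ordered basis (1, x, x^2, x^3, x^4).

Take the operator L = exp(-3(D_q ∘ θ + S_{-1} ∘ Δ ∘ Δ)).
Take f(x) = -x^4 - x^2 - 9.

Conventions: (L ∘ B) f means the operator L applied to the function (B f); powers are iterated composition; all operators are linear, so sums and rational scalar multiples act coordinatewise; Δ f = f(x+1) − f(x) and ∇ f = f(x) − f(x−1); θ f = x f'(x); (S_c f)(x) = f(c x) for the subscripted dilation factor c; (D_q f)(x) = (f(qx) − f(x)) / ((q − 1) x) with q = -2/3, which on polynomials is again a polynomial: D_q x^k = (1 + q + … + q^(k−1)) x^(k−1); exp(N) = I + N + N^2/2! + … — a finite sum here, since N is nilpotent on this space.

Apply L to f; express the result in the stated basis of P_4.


order-1 term: (52/9)x^3 + 36x^2 - 70x + 48
order-2 term: -(182/9)x^2 + 16x - 55
order-3 term: (364/27)x + 220/9
order-4 term: -91/9
the series for exp(-3(D_q ∘ θ + S_{-1} ∘ Δ ∘ Δ)) f terminates at order 4
exp(-3(D_q ∘ θ + S_{-1} ∘ Δ ∘ Δ)) f = -x^4 + (52/9)x^3 + (133/9)x^2 - (1094/27)x - 5/3

the result is g(x) = -x^4 + (52/9)x^3 + (133/9)x^2 - (1094/27)x - 5/3


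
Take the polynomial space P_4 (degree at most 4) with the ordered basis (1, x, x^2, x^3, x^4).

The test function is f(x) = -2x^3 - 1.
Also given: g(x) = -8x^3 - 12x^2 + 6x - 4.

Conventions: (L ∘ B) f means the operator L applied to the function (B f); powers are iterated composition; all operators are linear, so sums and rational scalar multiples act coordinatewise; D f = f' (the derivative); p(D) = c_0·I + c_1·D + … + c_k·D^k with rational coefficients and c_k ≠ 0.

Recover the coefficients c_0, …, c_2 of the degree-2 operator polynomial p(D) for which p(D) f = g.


D^0 f = -2x^3 - 1
D^1 f = -6x^2
D^2 f = -12x
matching coefficients of g against c_0 f + c_1 Df + … from the top degree down determines the c_i
solution: c_0 = 4, c_1 = 2, c_2 = -1/2

p(D) = 4·I + 2·D − (1/2)·D^2, i.e. c_0 = 4, c_1 = 2, c_2 = -1/2


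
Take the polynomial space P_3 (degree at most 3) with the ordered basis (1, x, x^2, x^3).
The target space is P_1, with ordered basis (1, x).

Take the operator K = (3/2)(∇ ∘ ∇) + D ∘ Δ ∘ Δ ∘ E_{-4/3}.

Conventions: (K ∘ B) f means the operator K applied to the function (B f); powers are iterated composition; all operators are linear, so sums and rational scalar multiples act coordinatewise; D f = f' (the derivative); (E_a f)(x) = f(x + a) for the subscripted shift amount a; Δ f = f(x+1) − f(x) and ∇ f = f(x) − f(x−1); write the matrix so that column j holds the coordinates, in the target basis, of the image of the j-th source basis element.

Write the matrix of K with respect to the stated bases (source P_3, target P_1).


the matrix is [[0, 0, 3, -3]; [0, 0, 0, 9]] (rows listed top to bottom)

image of 1: 0
image of x: 0
image of x^2: 3
image of x^3: 9x - 3
each image's coordinates form column j of the matrix


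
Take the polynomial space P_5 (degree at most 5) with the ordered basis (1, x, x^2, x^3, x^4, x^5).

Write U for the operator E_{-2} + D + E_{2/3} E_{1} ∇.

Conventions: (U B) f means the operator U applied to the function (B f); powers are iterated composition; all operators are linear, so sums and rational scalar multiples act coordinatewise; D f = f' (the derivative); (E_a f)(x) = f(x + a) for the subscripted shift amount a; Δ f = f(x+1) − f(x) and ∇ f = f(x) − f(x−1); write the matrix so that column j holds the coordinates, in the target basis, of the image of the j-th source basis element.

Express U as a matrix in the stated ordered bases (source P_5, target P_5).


the matrix is [[1, 0, 19/3, -11/3, 635/27, -1561/81]; [0, 1, 0, 19, -44/3, 3175/27]; [0, 0, 1, 0, 38, -110/3]; [0, 0, 0, 1, 0, 190/3]; [0, 0, 0, 0, 1, 0]; [0, 0, 0, 0, 0, 1]] (rows listed top to bottom)

image of 1: 1
image of x: x
image of x^2: x^2 + 19/3
image of x^3: x^3 + 19x - 11/3
image of x^4: x^4 + 38x^2 - (44/3)x + 635/27
image of x^5: x^5 + (190/3)x^3 - (110/3)x^2 + (3175/27)x - 1561/81
each image's coordinates form column j of the matrix


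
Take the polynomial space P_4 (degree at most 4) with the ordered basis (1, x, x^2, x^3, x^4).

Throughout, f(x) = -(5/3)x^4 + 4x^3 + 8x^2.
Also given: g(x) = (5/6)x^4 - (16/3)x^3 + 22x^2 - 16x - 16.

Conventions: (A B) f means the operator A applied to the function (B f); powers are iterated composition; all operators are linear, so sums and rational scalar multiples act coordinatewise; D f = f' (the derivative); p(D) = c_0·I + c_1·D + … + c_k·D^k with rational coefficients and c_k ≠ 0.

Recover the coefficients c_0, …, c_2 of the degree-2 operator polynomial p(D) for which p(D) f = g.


D^0 f = -(5/3)x^4 + 4x^3 + 8x^2
D^1 f = -(20/3)x^3 + 12x^2 + 16x
D^2 f = -20x^2 + 24x + 16
matching coefficients of g against c_0 f + c_1 Df + … from the top degree down determines the c_i
solution: c_0 = -1/2, c_1 = 1/2, c_2 = -1

c_0 = -1/2, c_1 = 1/2, c_2 = -1


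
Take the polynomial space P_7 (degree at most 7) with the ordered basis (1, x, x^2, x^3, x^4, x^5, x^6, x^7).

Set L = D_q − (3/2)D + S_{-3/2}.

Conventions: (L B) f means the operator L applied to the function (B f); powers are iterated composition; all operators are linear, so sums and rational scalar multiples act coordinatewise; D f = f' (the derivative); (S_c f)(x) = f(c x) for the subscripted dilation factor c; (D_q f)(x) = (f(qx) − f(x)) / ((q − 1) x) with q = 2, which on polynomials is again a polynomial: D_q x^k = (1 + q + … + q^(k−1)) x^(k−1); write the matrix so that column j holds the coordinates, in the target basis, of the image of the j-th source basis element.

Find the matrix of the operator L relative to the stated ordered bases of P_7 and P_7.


image of 1: 1
image of x: -(3/2)x - 1/2
image of x^2: (9/4)x^2
image of x^3: -(27/8)x^3 + (5/2)x^2
image of x^4: (81/16)x^4 + 9x^3
image of x^5: -(243/32)x^5 + (47/2)x^4
image of x^6: (729/64)x^6 + 54x^5
image of x^7: -(2187/128)x^7 + (233/2)x^6
each image's coordinates form column j of the matrix

the matrix is [[1, -1/2, 0, 0, 0, 0, 0, 0]; [0, -3/2, 0, 0, 0, 0, 0, 0]; [0, 0, 9/4, 5/2, 0, 0, 0, 0]; [0, 0, 0, -27/8, 9, 0, 0, 0]; [0, 0, 0, 0, 81/16, 47/2, 0, 0]; [0, 0, 0, 0, 0, -243/32, 54, 0]; [0, 0, 0, 0, 0, 0, 729/64, 233/2]; [0, 0, 0, 0, 0, 0, 0, -2187/128]] (rows listed top to bottom)


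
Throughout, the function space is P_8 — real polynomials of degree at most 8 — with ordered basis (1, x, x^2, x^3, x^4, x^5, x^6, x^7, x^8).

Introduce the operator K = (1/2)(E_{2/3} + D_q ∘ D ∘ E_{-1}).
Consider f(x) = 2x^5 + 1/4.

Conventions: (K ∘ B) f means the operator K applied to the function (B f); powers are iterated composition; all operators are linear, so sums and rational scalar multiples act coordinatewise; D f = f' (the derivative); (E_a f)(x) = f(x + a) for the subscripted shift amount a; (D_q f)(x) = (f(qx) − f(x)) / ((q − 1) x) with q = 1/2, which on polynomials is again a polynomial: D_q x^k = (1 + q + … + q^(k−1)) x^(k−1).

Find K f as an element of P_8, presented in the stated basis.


E_{2/3} f = 2x^5 + (20/3)x^4 + (80/9)x^3 + (160/27)x^2 + (160/81)x + 499/972
E_{-1} f = 2x^5 - 10x^4 + 20x^3 - 20x^2 + 10x - 7/4
D E_{-1} f = 10x^4 - 40x^3 + 60x^2 - 40x + 10
D_q D E_{-1} f = (75/4)x^3 - 70x^2 + 90x - 40
(E_{2/3} + D_q ∘ D ∘ E_{-1}) f = 2x^5 + (20/3)x^4 + (995/36)x^3 - (1730/27)x^2 + (7450/81)x - 38381/972
((1/2)(E_{2/3} + D_q ∘ D ∘ E_{-1})) f = x^5 + (10/3)x^4 + (995/72)x^3 - (865/27)x^2 + (3725/81)x - 38381/1944

g(x) = x^5 + (10/3)x^4 + (995/72)x^3 - (865/27)x^2 + (3725/81)x - 38381/1944


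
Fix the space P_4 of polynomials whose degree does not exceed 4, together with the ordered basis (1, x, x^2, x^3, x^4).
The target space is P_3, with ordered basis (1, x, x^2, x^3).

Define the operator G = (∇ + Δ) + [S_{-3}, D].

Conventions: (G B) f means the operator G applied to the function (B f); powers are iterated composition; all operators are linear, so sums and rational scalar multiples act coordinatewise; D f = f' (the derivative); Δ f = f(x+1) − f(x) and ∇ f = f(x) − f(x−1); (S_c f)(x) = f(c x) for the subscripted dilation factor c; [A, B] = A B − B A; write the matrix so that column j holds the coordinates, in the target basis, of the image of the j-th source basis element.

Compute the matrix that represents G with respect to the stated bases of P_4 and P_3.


the matrix is [[0, 6, 0, 2, 0]; [0, 0, -20, 0, 8]; [0, 0, 0, 114, 0]; [0, 0, 0, 0, -424]] (rows listed top to bottom)

image of 1: 0
image of x: 6
image of x^2: -20x
image of x^3: 114x^2 + 2
image of x^4: -424x^3 + 8x
each image's coordinates form column j of the matrix


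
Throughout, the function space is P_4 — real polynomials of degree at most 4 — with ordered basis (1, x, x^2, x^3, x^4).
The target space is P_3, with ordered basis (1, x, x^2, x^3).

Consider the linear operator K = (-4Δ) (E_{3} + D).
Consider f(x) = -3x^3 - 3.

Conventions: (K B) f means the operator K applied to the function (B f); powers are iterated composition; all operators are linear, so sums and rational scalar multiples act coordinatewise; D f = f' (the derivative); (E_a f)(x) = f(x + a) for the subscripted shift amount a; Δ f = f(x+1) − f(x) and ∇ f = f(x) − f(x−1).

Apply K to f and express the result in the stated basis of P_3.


E_{3} f = -3x^3 - 27x^2 - 81x - 84
D f = -9x^2
(E_{3} + D) f = -3x^3 - 36x^2 - 81x - 84
Δ (E_{3} + D) f = -9x^2 - 81x - 120
(-4Δ) (E_{3} + D) f = 36x^2 + 324x + 480

the image equals g(x) = 36x^2 + 324x + 480


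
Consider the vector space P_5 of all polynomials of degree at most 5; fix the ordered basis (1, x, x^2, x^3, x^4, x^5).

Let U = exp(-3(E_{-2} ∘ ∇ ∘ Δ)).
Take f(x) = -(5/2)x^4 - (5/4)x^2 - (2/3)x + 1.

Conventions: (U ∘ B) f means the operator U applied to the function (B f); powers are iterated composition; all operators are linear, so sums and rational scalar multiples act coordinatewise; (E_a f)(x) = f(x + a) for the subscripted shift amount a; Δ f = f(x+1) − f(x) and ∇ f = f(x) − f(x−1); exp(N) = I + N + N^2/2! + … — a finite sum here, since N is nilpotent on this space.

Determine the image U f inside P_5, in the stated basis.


order-1 term: 90x^2 - 360x + 765/2
order-2 term: -270
the series for exp(-3(E_{-2} ∘ ∇ ∘ Δ)) f terminates at order 2
exp(-3(E_{-2} ∘ ∇ ∘ Δ)) f = -(5/2)x^4 + (355/4)x^2 - (1082/3)x + 227/2

the result is g(x) = -(5/2)x^4 + (355/4)x^2 - (1082/3)x + 227/2


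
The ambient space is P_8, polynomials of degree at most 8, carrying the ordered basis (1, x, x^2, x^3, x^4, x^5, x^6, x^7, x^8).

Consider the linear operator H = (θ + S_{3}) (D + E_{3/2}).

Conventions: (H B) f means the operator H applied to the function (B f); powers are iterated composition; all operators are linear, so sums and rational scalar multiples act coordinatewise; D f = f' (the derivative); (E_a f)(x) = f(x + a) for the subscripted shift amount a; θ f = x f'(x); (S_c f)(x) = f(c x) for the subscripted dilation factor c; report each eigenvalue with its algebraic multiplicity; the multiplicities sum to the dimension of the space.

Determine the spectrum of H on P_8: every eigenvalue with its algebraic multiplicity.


image of 1: 1
image of x: 4x + 5/2
image of x^2: 11x^2 + 20x + 9/4
image of x^3: 30x^3 + (165/2)x^2 + 27x + 27/8
image of x^4: 85x^4 + 300x^3 + (297/2)x^2 + 54x + 81/16
image of x^5: 248x^5 + (2125/2)x^4 + 675x^3 + (1485/4)x^2 + (405/4)x + 243/32
image of x^6: 735x^6 + 3720x^5 + (11475/4)x^4 + 2025x^3 + (13365/16)x^2 + (729/4)x + 729/64
image of x^7: 2194x^7 + (25725/2)x^6 + 11718x^5 + (80325/8)x^4 + (42525/8)x^3 + (56133/32)x^2 + (5103/16)x + 2187/128
image of x^8: 6569x^8 + 43880x^7 + 46305x^6 + 46872x^5 + (240975/8)x^4 + (25515/2)x^3 + (56133/16)x^2 + (2187/4)x + 6561/256
the matrix is upper triangular; its diagonal is (1, 4, 11, 30, 85, 248, 735, 2194, 6569)
for a triangular matrix the eigenvalues are the diagonal entries, with algebraic multiplicity their repetition count

λ = 1 (multiplicity 1), λ = 4 (multiplicity 1), λ = 11 (multiplicity 1), λ = 30 (multiplicity 1), λ = 85 (multiplicity 1), λ = 248 (multiplicity 1), λ = 735 (multiplicity 1), λ = 2194 (multiplicity 1), λ = 6569 (multiplicity 1)
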